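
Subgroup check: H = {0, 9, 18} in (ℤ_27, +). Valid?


Subgroup test for H = {0, 9, 18} in (ℤ_27, +):
(1) 0 ∈ H? Yes
(2) Closure: for all a,b ∈ H, (a+b) mod 27 ∈ H? Yes
(3) Inverses: for all a ∈ H, -a mod 27 ∈ H? Yes

Yes, H is a subgroup of ℤ_27


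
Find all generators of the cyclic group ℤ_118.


g generates ℤ_n iff gcd(g,n) = 1
Prime factors of 118: 2, 59
Generators are g ∈ {1,...,117} not divisible by any of these primes.
Generators: {1, 3, 5, 7, 9, 11, 13, 15, 17, 19, 21, 23, 25, 27, 29, 31, 33, 35, 37, 39, 41, 43, 45, 47, 49, 51, 53, 55, 57, 61, 63, 65, 67, 69, 71, 73, 75, 77, 79, 81, 83, 85, 87, 89, 91, 93, 95, 97, 99, 101, 103, 105, 107, 109, 111, 113, 115, 117}
Number of generators = φ(118) = 58

Generators of ℤ_118 = {1, 3, 5, 7, 9, 11, 13, 15, 17, 19, 21, 23, 25, 27, 29, 31, 33, 35, 37, 39, 41, 43, 45, 47, 49, 51, 53, 55, 57, 61, 63, 65, 67, 69, 71, 73, 75, 77, 79, 81, 83, 85, 87, 89, 91, 93, 95, 97, 99, 101, 103, 105, 107, 109, 111, 113, 115, 117}


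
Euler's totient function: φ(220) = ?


Factor n: 220 = 2^2 × 5 × 11
φ(n) = n · ∏(1 - 1/p) over distinct primes p | n
φ(220) = 220 · (1 - 1/2) · (1 - 1/5) · (1 - 1/11) = 80

φ(220) = 80


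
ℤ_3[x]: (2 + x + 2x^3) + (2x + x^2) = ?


Add coefficients mod 3:
x^0: 2 + 0 = 2 (mod 3)
x^1: 1 + 2 = 0 (mod 3)
x^2: 0 + 1 = 1 (mod 3)
x^3: 2 + 0 = 2 (mod 3)
Result: 2 + x^2 + 2x^3

f + g = 2 + x^2 + 2x^3


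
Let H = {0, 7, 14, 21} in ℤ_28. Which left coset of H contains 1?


1 + H = {1 + h (mod 28) : h ∈ H}
1+0=1, 1+7=8, 1+14=15, 1+21=22

1 + H = {1, 8, 15, 22}


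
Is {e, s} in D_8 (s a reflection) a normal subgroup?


H = {e, s} in D_8 (s a reflection)
r·s·r⁻¹ = sr⁻² ≠ s for n ≥ 3, so {e, s} is not closed under conjugation

No, not a normal subgroup


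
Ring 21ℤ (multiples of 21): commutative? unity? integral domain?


21ℤ is a commutative ring under +,× but has no multiplicative identity (1 ∉ 21ℤ); it has no zero divisors, but without unity it is not an integral domain
Commutative: Yes
Integral domain: No
Has unity: No

21ℤ (multiples of 21): Commutative=Yes, Unity=No


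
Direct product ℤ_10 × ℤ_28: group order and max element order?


|ℤ_10 × ℤ_28| = 10 × 28 = 280
Max element order = lcm(10,28) = 140
Cyclic? No (gcd=2)

|ℤ_10×ℤ_28| = 280, max element order = 140


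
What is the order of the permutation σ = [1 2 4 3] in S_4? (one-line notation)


Cycle decomposition: (3 4)
Cycle lengths: 2
Order = lcm(2) = 2

ord(σ) = 2


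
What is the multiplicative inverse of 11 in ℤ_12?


Use the extended Euclidean algorithm to write 1 = 11·s + 12·t; then s mod 12 is the inverse.
Euclidean algorithm:
  11 = 0·12 + 11
  12 = 1·11 + 1
  11 = 11·1 + 0
gcd(11,12) = 1
Back-substitution gives: 11·(-1) + 12·(1) = 1
So 11⁻¹ ≡ -1 ≡ 11 (mod 12)
Check: 11 × 11 = 121 ≡ 1 (mod 12) ✓

11⁻¹ ≡ 11 (mod 12)


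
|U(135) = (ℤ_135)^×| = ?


U(n) is the group of units mod n; |U(n)| = φ(n)
|U(135)| = φ(135) = 72

|U(135) = (ℤ_135)^×| = 72


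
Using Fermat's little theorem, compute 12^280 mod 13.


Fermat's little theorem: if p is prime and gcd(a,p)=1, then a^(p-1) ≡ 1 (mod p)
p = 13 is prime, gcd(12,13) = 1
Reduce exponent: 280 mod 12 = 4
So 12^280 ≡ 12^4 (mod 13)
12^4 mod 13 = 1

12^280 ≡ 1 (mod 13)


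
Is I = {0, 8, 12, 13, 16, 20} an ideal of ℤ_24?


Check ideal conditions for I = {0, 8, 12, 13, 16, 20} in ℤ_24:
(1) I is an additive subgroup? No
(2) For r ∈ ℤ_24 and a ∈ I: r·a ∈ I? No  [counterexample: r=2, a=13, r·a mod 24 = 2 ∉ I]

No, I is not an ideal of ℤ_24


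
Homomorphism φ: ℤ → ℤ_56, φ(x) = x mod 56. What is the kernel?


Kernel = preimage of identity
ker(φ) = {x ∈ ℤ : x ≡ 0 (mod 56)} = 56ℤ = {0, ±56, ±112, ...}

ker(φ) = 56ℤ


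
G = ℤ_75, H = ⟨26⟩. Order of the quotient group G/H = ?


|⟨26⟩| = n / gcd(26, 75) = 75 / 1 = 75
H is normal (ℤ_75 is abelian).
|G/H| = |G| / |H| = 75 / 75 = 1

|G/H| = 1


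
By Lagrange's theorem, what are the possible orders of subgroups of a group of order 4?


Lagrange's theorem: |H| divides |G|
|G| = 4
Divisors of 4: 1, 2, 4

Possible subgroup orders: {1, 2, 4}


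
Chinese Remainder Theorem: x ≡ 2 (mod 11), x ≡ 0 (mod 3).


m₁ = 11, m₂ = 3, gcd = 1, so CRT applies. M = m₁·m₂ = 33
Let M₁ = M/m₁ = 3, M₂ = M/m₂ = 11
Find y₁ ≡ M₁⁻¹ (mod m₁): 3⁻¹ ≡ 4 (mod 11)
Find y₂ ≡ M₂⁻¹ (mod m₂): 11⁻¹ ≡ 2 (mod 3)
x = a₁·M₁·y₁ + a₂·M₂·y₂ = 2·3·4 + 0·11·2 = 24
Reduce mod 33: x ≡ 24
Check: 24 mod 11 = 2 ✓, 24 mod 3 = 0 ✓

x ≡ 24 (mod 33)


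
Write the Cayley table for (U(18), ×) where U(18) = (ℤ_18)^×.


Elements: {1, 5, 7, 11, 13, 17}
Operation: multiplication mod 18
Entry (a, b) = (a × b) mod 18

Cayley table:
   |  1 |  5 |  7 | 11 | 13 | 17
 1 |  1 |  5 |  7 | 11 | 13 | 17
 5 |  5 |  7 | 17 |  1 | 11 | 13
 7 |  7 | 17 | 13 |  5 |  1 | 11
11 | 11 |  1 |  5 | 13 | 17 |  7
13 | 13 | 11 |  1 | 17 |  7 |  5
17 | 17 | 13 | 11 |  7 |  5 |  1


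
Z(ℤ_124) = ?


Z(G) = {g ∈ G | gx = xg for all x ∈ G}
ℤ_124 is abelian, so Z(G) = G

Z(ℤ_124) = ℤ_124


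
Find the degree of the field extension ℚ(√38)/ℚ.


√38 has minimal polynomial x² - 38 (irreducible over ℚ since 38 is squarefree)

[ℚ(√38)/ℚ] = 2


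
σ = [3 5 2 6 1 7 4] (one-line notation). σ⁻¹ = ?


To find σ⁻¹, swap domain and range:
σ(1) = 3 → σ⁻¹(3) = 1
σ(2) = 5 → σ⁻¹(5) = 2
σ(3) = 2 → σ⁻¹(2) = 3
σ(4) = 6 → σ⁻¹(6) = 4
σ(5) = 1 → σ⁻¹(1) = 5
σ(6) = 7 → σ⁻¹(7) = 6
σ(7) = 4 → σ⁻¹(4) = 7

σ⁻¹ = [5 3 1 7 2 4 6]


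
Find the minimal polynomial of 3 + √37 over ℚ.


Let α = 3 + √37. Then α - 3 = √37, so (α - 3)² = 37, giving α² - 6α - 28 = 0. Degree 2 and α ∉ ℚ, so this is the minimal polynomial.

Minimal polynomial: x² - 6x - 28


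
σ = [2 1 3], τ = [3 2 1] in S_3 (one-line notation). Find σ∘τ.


σ∘τ: apply τ first, then σ
1 →τ 3 →σ 3
2 →τ 2 →σ 1
3 →τ 1 →σ 2

σ∘τ = [3 1 2]


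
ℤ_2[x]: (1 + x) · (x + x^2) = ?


Expand and collect like terms; reduce coefficients mod 2:
x^0: 1·0 = 0 ≡ 0 (mod 2)
x^1: 1·1 + 1·0 = 1 ≡ 1 (mod 2)
x^2: 1·1 + 1·1 = 2 ≡ 0 (mod 2)
x^3: 1·1 = 1 ≡ 1 (mod 2)
Result: x + x^3

f · g = x + x^3


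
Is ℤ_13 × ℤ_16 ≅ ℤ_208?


Comparing ℤ_13 × ℤ_16 and ℤ_208:
gcd(13,16) = 1, so ℤ_13 × ℤ_16 ≅ ℤ_208 (CRT)

Yes, ℤ_13 × ℤ_16 ≅ ℤ_208


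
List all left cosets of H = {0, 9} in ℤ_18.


H = {0, 9}, |H| = 2
Number of cosets = |G|/|H| = 18/2 = 9
0 + H = {0, 9}
1 + H = {1, 10}
2 + H = {2, 11}
3 + H = {3, 12}
4 + H = {4, 13}
5 + H = {5, 14}
6 + H = {6, 15}
7 + H = {7, 16}
8 + H = {8, 17}

Cosets: 0+H={0,9}; 1+H={1,10}; 2+H={2,11}; 3+H={3,12}; 4+H={4,13}; 5+H={5,14}; 6+H={6,15}; 7+H={7,16}; 8+H={8,17}


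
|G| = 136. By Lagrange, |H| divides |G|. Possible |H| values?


Lagrange's theorem: |H| divides |G|
|G| = 136
Divisors of 136: 1, 2, 4, 8, 17, 34, 68, 136

Possible subgroup orders: {1, 2, 4, 8, 17, 34, 68, 136}


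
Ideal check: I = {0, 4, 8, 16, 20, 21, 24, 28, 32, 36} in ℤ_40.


Check ideal conditions for I = {0, 4, 8, 16, 20, 21, 24, 28, 32, 36} in ℤ_40:
(1) I is an additive subgroup? No
(2) For r ∈ ℤ_40 and a ∈ I: r·a ∈ I? No  [counterexample: r=2, a=21, r·a mod 40 = 2 ∉ I]

No, I is not an ideal of ℤ_40


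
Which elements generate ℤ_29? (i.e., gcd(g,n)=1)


g generates ℤ_n iff gcd(g,n) = 1
Prime factors of 29: 29
Generators are g ∈ {1,...,28} not divisible by any of these primes.
Generators: {1, 2, 3, 4, 5, 6, 7, 8, 9, 10, 11, 12, 13, 14, 15, 16, 17, 18, 19, 20, 21, 22, 23, 24, 25, 26, 27, 28}
Number of generators = φ(29) = 28

Generators of ℤ_29 = {1, 2, 3, 4, 5, 6, 7, 8, 9, 10, 11, 12, 13, 14, 15, 16, 17, 18, 19, 20, 21, 22, 23, 24, 25, 26, 27, 28}


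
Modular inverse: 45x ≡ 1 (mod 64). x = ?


Use the extended Euclidean algorithm to write 1 = 45·s + 64·t; then s mod 64 is the inverse.
Euclidean algorithm:
  45 = 0·64 + 45
  64 = 1·45 + 19
  45 = 2·19 + 7
  19 = 2·7 + 5
  7 = 1·5 + 2
  5 = 2·2 + 1
  2 = 2·1 + 0
gcd(45,64) = 1
Back-substitution gives: 45·(-27) + 64·(19) = 1
So 45⁻¹ ≡ -27 ≡ 37 (mod 64)
Check: 45 × 37 = 1665 ≡ 1 (mod 64) ✓

45⁻¹ ≡ 37 (mod 64)


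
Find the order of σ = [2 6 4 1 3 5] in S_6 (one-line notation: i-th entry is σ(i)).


Cycle decomposition: (1 2 6 5 3 4)
Cycle lengths: 6
Order = lcm(6) = 6

ord(σ) = 6


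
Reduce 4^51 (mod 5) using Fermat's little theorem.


Fermat's little theorem: if p is prime and gcd(a,p)=1, then a^(p-1) ≡ 1 (mod p)
p = 5 is prime, gcd(4,5) = 1
Reduce exponent: 51 mod 4 = 3
So 4^51 ≡ 4^3 (mod 5)
4^3 mod 5 = 4

4^51 ≡ 4 (mod 5)


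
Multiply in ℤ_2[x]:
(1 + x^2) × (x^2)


Expand and collect like terms; reduce coefficients mod 2:
x^0: 1·0 = 0 ≡ 0 (mod 2)
x^1: 1·0 + 0·0 = 0 ≡ 0 (mod 2)
x^2: 1·1 + 0·0 + 1·0 = 1 ≡ 1 (mod 2)
x^3: 0·1 + 1·0 = 0 ≡ 0 (mod 2)
x^4: 1·1 = 1 ≡ 1 (mod 2)
Result: x^2 + x^4

f · g = x^2 + x^4


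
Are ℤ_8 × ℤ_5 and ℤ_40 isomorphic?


Comparing ℤ_8 × ℤ_5 and ℤ_40:
gcd(8,5) = 1, so ℤ_8 × ℤ_5 ≅ ℤ_40 (CRT)

Yes, ℤ_8 × ℤ_5 ≅ ℤ_40


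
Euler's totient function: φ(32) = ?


Factor n: 32 = 2^5
φ(n) = n · ∏(1 - 1/p) over distinct primes p | n
φ(32) = 32 · (1 - 1/2) = 16

φ(32) = 16


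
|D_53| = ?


|D_n| = 2n (n rotations and n reflections)
|D_53| = 2×53 = 106

|D_53| = 106


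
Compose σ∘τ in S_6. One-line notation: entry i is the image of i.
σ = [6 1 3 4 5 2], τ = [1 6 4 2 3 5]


σ∘τ: apply τ first, then σ
1 →τ 1 →σ 6
2 →τ 6 →σ 2
3 →τ 4 →σ 4
4 →τ 2 →σ 1
5 →τ 3 →σ 3
6 →τ 5 →σ 5

σ∘τ = [6 2 4 1 3 5]


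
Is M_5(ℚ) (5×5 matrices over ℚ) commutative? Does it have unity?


Matrix multiplication is non-commutative for n ≥ 2; the identity matrix I is the unity; singular matrices give zero divisors, so not an integral domain
Commutative: No
Integral domain: No
Has unity: Yes

M_5(ℚ) (5×5 matrices over ℚ): Commutative=No, Unity=Yes


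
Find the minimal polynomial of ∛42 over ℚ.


∛42 satisfies x³ - 42 = 0, irreducible over ℚ (no rational root; 42 is not a perfect cube)

Minimal polynomial: x³ - 42


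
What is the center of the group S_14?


Z(G) = {g ∈ G | gx = xg for all x ∈ G}
S_n is non-abelian for n ≥ 3; Z(S_14) is trivial

Z(S_14) = {e}


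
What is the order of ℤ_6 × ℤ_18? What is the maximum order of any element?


|ℤ_6 × ℤ_18| = 6 × 18 = 108
Max element order = lcm(6,18) = 18
Cyclic? No (gcd=6)

|ℤ_6×ℤ_18| = 108, max element order = 18


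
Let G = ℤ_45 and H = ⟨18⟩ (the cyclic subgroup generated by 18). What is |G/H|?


|⟨18⟩| = n / gcd(18, 45) = 45 / 9 = 5
H is normal (ℤ_45 is abelian).
|G/H| = |G| / |H| = 45 / 5 = 9

|G/H| = 9


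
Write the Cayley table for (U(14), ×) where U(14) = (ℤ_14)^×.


Elements: {1, 3, 5, 9, 11, 13}
Operation: multiplication mod 14
Entry (a, b) = (a × b) mod 14

Cayley table:
   |  1 |  3 |  5 |  9 | 11 | 13
 1 |  1 |  3 |  5 |  9 | 11 | 13
 3 |  3 |  9 |  1 | 13 |  5 | 11
 5 |  5 |  1 | 11 |  3 | 13 |  9
 9 |  9 | 13 |  3 | 11 |  1 |  5
11 | 11 |  5 | 13 |  1 |  9 |  3
13 | 13 | 11 |  9 |  5 |  3 |  1


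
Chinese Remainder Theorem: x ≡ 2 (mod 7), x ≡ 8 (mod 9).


m₁ = 7, m₂ = 9, gcd = 1, so CRT applies. M = m₁·m₂ = 63
Let M₁ = M/m₁ = 9, M₂ = M/m₂ = 7
Find y₁ ≡ M₁⁻¹ (mod m₁): 9⁻¹ ≡ 4 (mod 7)
Find y₂ ≡ M₂⁻¹ (mod m₂): 7⁻¹ ≡ 4 (mod 9)
x = a₁·M₁·y₁ + a₂·M₂·y₂ = 2·9·4 + 8·7·4 = 296
Reduce mod 63: x ≡ 44
Check: 44 mod 7 = 2 ✓, 44 mod 9 = 8 ✓

x ≡ 44 (mod 63)


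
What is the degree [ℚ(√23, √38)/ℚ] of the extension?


[ℚ(√23,√38):ℚ] = [ℚ(√23,√38):ℚ(√23)]·[ℚ(√23):ℚ] = 2·2 = 4

[ℚ(√23, √38)/ℚ] = 4


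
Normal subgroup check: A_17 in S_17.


H = A_17 in S_17
A_17 has index 2 in S_17, and every subgroup of index 2 is normal

Yes, normal subgroup


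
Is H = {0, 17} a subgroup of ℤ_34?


Subgroup test for H = {0, 17} in (ℤ_34, +):
(1) 0 ∈ H? Yes
(2) Closure: for all a,b ∈ H, (a+b) mod 34 ∈ H? Yes
(3) Inverses: for all a ∈ H, -a mod 34 ∈ H? Yes

Yes, H is a subgroup of ℤ_34


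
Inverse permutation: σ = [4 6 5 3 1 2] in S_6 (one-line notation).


To find σ⁻¹, swap domain and range:
σ(1) = 4 → σ⁻¹(4) = 1
σ(2) = 6 → σ⁻¹(6) = 2
σ(3) = 5 → σ⁻¹(5) = 3
σ(4) = 3 → σ⁻¹(3) = 4
σ(5) = 1 → σ⁻¹(1) = 5
σ(6) = 2 → σ⁻¹(2) = 6

σ⁻¹ = [5 6 4 1 3 2]


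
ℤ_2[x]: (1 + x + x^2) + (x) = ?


Add coefficients mod 2:
x^0: 1 + 0 = 1 (mod 2)
x^1: 1 + 1 = 0 (mod 2)
x^2: 1 + 0 = 1 (mod 2)
Result: 1 + x^2

f + g = 1 + x^2


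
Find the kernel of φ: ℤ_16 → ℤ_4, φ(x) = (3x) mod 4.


Kernel = preimage of identity
ker(φ) = {x ∈ ℤ_16 : 3x ≡ 0 (mod 4)}. Since 4 | 16, φ is well-defined. The kernel is the cyclic subgroup ⟨4⟩ of ℤ_16 (order 4), i.e. {0, 4, 8, 12}

ker(φ) = {0, 4, 8, 12}


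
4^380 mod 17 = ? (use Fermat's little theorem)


Fermat's little theorem: if p is prime and gcd(a,p)=1, then a^(p-1) ≡ 1 (mod p)
p = 17 is prime, gcd(4,17) = 1
Reduce exponent: 380 mod 16 = 12
So 4^380 ≡ 4^12 (mod 17)
4^12 mod 17 = 1

4^380 ≡ 1 (mod 17)


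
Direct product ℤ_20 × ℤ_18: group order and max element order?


|ℤ_20 × ℤ_18| = 20 × 18 = 360
Max element order = lcm(20,18) = 180
Cyclic? No (gcd=2)

|ℤ_20×ℤ_18| = 360, max element order = 180


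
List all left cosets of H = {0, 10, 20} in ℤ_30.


H = {0, 10, 20}, |H| = 3
Number of cosets = |G|/|H| = 30/3 = 10
0 + H = {0, 10, 20}
1 + H = {1, 11, 21}
2 + H = {2, 12, 22}
3 + H = {3, 13, 23}
4 + H = {4, 14, 24}
5 + H = {5, 15, 25}
6 + H = {6, 16, 26}
7 + H = {7, 17, 27}
8 + H = {8, 18, 28}
9 + H = {9, 19, 29}

Cosets: 0+H={0,10,20}; 1+H={1,11,21}; 2+H={2,12,22}; 3+H={3,13,23}; 4+H={4,14,24}; 5+H={5,15,25}; 6+H={6,16,26}; 7+H={7,17,27}; 8+H={8,18,28}; 9+H={9,19,29}


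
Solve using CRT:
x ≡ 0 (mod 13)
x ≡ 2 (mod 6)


m₁ = 13, m₂ = 6, gcd = 1, so CRT applies. M = m₁·m₂ = 78
Let M₁ = M/m₁ = 6, M₂ = M/m₂ = 13
Find y₁ ≡ M₁⁻¹ (mod m₁): 6⁻¹ ≡ 11 (mod 13)
Find y₂ ≡ M₂⁻¹ (mod m₂): 13⁻¹ ≡ 1 (mod 6)
x = a₁·M₁·y₁ + a₂·M₂·y₂ = 0·6·11 + 2·13·1 = 26
Reduce mod 78: x ≡ 26
Check: 26 mod 13 = 0 ✓, 26 mod 6 = 2 ✓

x ≡ 26 (mod 78)


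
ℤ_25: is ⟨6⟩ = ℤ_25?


g generates ℤ_n iff gcd(g, n) = 1
gcd(6, 25) = 1
Since gcd = 1, 6 is a generator.

Yes, 6 generates ℤ_25


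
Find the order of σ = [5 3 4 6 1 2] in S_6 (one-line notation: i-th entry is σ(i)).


Cycle decomposition: (1 5) (2 3 4 6)
Cycle lengths: 2, 4
Order = lcm(2, 4) = 4

ord(σ) = 4


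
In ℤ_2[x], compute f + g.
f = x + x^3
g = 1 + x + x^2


Add coefficients mod 2:
x^0: 0 + 1 = 1 (mod 2)
x^1: 1 + 1 = 0 (mod 2)
x^2: 0 + 1 = 1 (mod 2)
x^3: 1 + 0 = 1 (mod 2)
Result: 1 + x^2 + x^3

f + g = 1 + x^2 + x^3


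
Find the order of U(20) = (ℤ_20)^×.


U(n) is the group of units mod n; |U(n)| = φ(n)
|U(20)| = φ(20) = 8

|U(20) = (ℤ_20)^×| = 8


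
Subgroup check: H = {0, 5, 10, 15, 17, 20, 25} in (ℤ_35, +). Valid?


Subgroup test for H = {0, 5, 10, 15, 17, 20, 25} in (ℤ_35, +):
(1) 0 ∈ H? Yes
(2) Closure: for all a,b ∈ H, (a+b) mod 35 ∈ H? No  [counterexample: 5 + 17 = 22 ∉ H]
(3) Inverses: for all a ∈ H, -a mod 35 ∈ H? No

No, H is not a subgroup of ℤ_35


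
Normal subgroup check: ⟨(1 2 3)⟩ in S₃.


H = ⟨(1 2 3)⟩ in S₃
⟨(1 2 3)⟩ has order 3 and index 2 in S₃; index-2 subgroups are normal

Yes, normal subgroup


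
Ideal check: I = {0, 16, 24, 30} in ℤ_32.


Check ideal conditions for I = {0, 16, 24, 30} in ℤ_32:
(1) I is an additive subgroup? No
(2) For r ∈ ℤ_32 and a ∈ I: r·a ∈ I? No  [counterexample: r=2, a=30, r·a mod 32 = 28 ∉ I]

No, I is not an ideal of ℤ_32


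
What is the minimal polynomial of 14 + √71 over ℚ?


Let α = 14 + √71. Then α - 14 = √71, so (α - 14)² = 71, giving α² - 28α + 125 = 0. Degree 2 and α ∉ ℚ, so this is the minimal polynomial.

Minimal polynomial: x² - 28x + 125


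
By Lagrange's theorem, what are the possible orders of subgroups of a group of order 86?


Lagrange's theorem: |H| divides |G|
|G| = 86
Divisors of 86: 1, 2, 43, 86

Possible subgroup orders: {1, 2, 43, 86}


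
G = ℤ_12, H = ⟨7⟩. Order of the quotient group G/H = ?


|⟨7⟩| = n / gcd(7, 12) = 12 / 1 = 12
H is normal (ℤ_12 is abelian).
|G/H| = |G| / |H| = 12 / 12 = 1

|G/H| = 1


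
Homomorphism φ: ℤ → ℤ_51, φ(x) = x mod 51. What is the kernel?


Kernel = preimage of identity
ker(φ) = {x ∈ ℤ : x ≡ 0 (mod 51)} = 51ℤ = {0, ±51, ±102, ...}

ker(φ) = 51ℤ


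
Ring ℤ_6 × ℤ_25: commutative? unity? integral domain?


Direct product ring; commutative with unity (1,1); but (1,0)·(0,1) = (0,0) gives zero divisors, so not an integral domain
Commutative: Yes
Integral domain: No
Has unity: Yes

ℤ_6 × ℤ_25: Commutative=Yes, Unity=Yes


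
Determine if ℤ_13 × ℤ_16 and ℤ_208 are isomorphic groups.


Comparing ℤ_13 × ℤ_16 and ℤ_208:
gcd(13,16) = 1, so ℤ_13 × ℤ_16 ≅ ℤ_208 (CRT)

Yes, ℤ_13 × ℤ_16 ≅ ℤ_208


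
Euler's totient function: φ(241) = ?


Factor n: 241 = 241
φ(n) = n · ∏(1 - 1/p) over distinct primes p | n
φ(241) = 241 · (1 - 1/241) = 240

φ(241) = 240


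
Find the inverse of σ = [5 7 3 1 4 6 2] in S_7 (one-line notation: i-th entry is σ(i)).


To find σ⁻¹, swap domain and range:
σ(1) = 5 → σ⁻¹(5) = 1
σ(2) = 7 → σ⁻¹(7) = 2
σ(3) = 3 → σ⁻¹(3) = 3
σ(4) = 1 → σ⁻¹(1) = 4
σ(5) = 4 → σ⁻¹(4) = 5
σ(6) = 6 → σ⁻¹(6) = 6
σ(7) = 2 → σ⁻¹(2) = 7

σ⁻¹ = [4 7 3 5 1 6 2]


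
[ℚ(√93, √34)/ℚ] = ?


[ℚ(√93,√34):ℚ] = [ℚ(√93,√34):ℚ(√93)]·[ℚ(√93):ℚ] = 2·2 = 4

[ℚ(√93, √34)/ℚ] = 4


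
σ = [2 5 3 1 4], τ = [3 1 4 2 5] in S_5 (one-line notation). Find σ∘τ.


σ∘τ: apply τ first, then σ
1 →τ 3 →σ 3
2 →τ 1 →σ 2
3 →τ 4 →σ 1
4 →τ 2 →σ 5
5 →τ 5 →σ 4

σ∘τ = [3 2 1 5 4]


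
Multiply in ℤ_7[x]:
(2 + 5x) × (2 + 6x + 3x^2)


Expand and collect like terms; reduce coefficients mod 7:
x^0: 2·2 = 4 ≡ 4 (mod 7)
x^1: 2·6 + 5·2 = 22 ≡ 1 (mod 7)
x^2: 2·3 + 5·6 = 36 ≡ 1 (mod 7)
x^3: 5·3 = 15 ≡ 1 (mod 7)
Result: 4 + x + x^2 + x^3

f · g = 4 + x + x^2 + x^3


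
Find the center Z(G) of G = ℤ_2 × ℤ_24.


Z(G) = {g ∈ G | gx = xg for all x ∈ G}
Direct product of abelian groups is abelian, so Z(G) = G

Z(ℤ_2 × ℤ_24) = ℤ_2 × ℤ_24


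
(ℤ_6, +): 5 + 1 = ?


Operation: addition mod 6
5 + 1 = (a + b) mod 6 with a = 5, b = 1

5 + 1 = 0


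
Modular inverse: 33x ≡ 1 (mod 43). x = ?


Use the extended Euclidean algorithm to write 1 = 33·s + 43·t; then s mod 43 is the inverse.
Euclidean algorithm:
  33 = 0·43 + 33
  43 = 1·33 + 10
  33 = 3·10 + 3
  10 = 3·3 + 1
  3 = 3·1 + 0
gcd(33,43) = 1
Back-substitution gives: 33·(-13) + 43·(10) = 1
So 33⁻¹ ≡ -13 ≡ 30 (mod 43)
Check: 33 × 30 = 990 ≡ 1 (mod 43) ✓

33⁻¹ ≡ 30 (mod 43)


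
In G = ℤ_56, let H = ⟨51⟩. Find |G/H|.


|⟨51⟩| = n / gcd(51, 56) = 56 / 1 = 56
H is normal (ℤ_56 is abelian).
|G/H| = |G| / |H| = 56 / 56 = 1

|G/H| = 1


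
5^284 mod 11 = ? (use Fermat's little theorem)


Fermat's little theorem: if p is prime and gcd(a,p)=1, then a^(p-1) ≡ 1 (mod p)
p = 11 is prime, gcd(5,11) = 1
Reduce exponent: 284 mod 10 = 4
So 5^284 ≡ 5^4 (mod 11)
5^4 mod 11 = 9

5^284 ≡ 9 (mod 11)


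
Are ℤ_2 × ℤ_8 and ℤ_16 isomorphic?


Comparing ℤ_2 × ℤ_8 and ℤ_16:
gcd(2,8) = 2 ≠ 1. Max element order in ℤ_2×ℤ_8 is lcm(2,8) = 8 < 16, so it has no element of order 16

No, ℤ_2 × ℤ_8 ≇ ℤ_16


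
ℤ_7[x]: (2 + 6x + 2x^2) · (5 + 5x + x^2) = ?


Expand and collect like terms; reduce coefficients mod 7:
x^0: 2·5 = 10 ≡ 3 (mod 7)
x^1: 2·5 + 6·5 = 40 ≡ 5 (mod 7)
x^2: 2·1 + 6·5 + 2·5 = 42 ≡ 0 (mod 7)
x^3: 6·1 + 2·5 = 16 ≡ 2 (mod 7)
x^4: 2·1 = 2 ≡ 2 (mod 7)
Result: 3 + 5x + 2x^3 + 2x^4

f · g = 3 + 5x + 2x^3 + 2x^4


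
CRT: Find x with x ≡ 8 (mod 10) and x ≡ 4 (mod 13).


m₁ = 10, m₂ = 13, gcd = 1, so CRT applies. M = m₁·m₂ = 130
Let M₁ = M/m₁ = 13, M₂ = M/m₂ = 10
Find y₁ ≡ M₁⁻¹ (mod m₁): 13⁻¹ ≡ 7 (mod 10)
Find y₂ ≡ M₂⁻¹ (mod m₂): 10⁻¹ ≡ 4 (mod 13)
x = a₁·M₁·y₁ + a₂·M₂·y₂ = 8·13·7 + 4·10·4 = 888
Reduce mod 130: x ≡ 108
Check: 108 mod 10 = 8 ✓, 108 mod 13 = 4 ✓

x ≡ 108 (mod 130)


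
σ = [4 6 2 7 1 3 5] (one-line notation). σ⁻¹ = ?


To find σ⁻¹, swap domain and range:
σ(1) = 4 → σ⁻¹(4) = 1
σ(2) = 6 → σ⁻¹(6) = 2
σ(3) = 2 → σ⁻¹(2) = 3
σ(4) = 7 → σ⁻¹(7) = 4
σ(5) = 1 → σ⁻¹(1) = 5
σ(6) = 3 → σ⁻¹(3) = 6
σ(7) = 5 → σ⁻¹(5) = 7

σ⁻¹ = [5 3 6 1 7 2 4]


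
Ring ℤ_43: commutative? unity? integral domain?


ℤ_43 is a commutative ring with unity 1; 43 is prime, so ℤ_43 is a field (hence an integral domain)
Commutative: Yes
Integral domain: Yes
Has unity: Yes

ℤ_43: Commutative=Yes, Unity=Yes


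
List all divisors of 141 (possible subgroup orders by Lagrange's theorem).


Lagrange's theorem: |H| divides |G|
|G| = 141
Divisors of 141: 1, 3, 47, 141

Possible subgroup orders: {1, 3, 47, 141}


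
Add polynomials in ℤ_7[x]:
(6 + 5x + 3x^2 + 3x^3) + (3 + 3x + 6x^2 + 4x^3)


Add coefficients mod 7:
x^0: 6 + 3 = 2 (mod 7)
x^1: 5 + 3 = 1 (mod 7)
x^2: 3 + 6 = 2 (mod 7)
x^3: 3 + 4 = 0 (mod 7)
Result: 2 + x + 2x^2

f + g = 2 + x + 2x^2


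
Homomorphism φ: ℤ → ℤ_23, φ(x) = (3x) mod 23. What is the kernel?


Kernel = preimage of identity
ker(φ) = {x ∈ ℤ : 3x ≡ 0 (mod 23)}. gcd(3,23) = 1, so 3x ≡ 0 (mod 23) ⟺ x ≡ 0 (mod 23/1 = 23). Hence ker(φ) = 23ℤ

ker(φ) = 23ℤ


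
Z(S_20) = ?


Z(G) = {g ∈ G | gx = xg for all x ∈ G}
S_n is non-abelian for n ≥ 3; Z(S_20) is trivial

Z(S_20) = {e}


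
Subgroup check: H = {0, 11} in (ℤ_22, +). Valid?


Subgroup test for H = {0, 11} in (ℤ_22, +):
(1) 0 ∈ H? Yes
(2) Closure: for all a,b ∈ H, (a+b) mod 22 ∈ H? Yes
(3) Inverses: for all a ∈ H, -a mod 22 ∈ H? Yes

Yes, H is a subgroup of ℤ_22


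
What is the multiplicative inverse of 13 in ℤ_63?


Use the extended Euclidean algorithm to write 1 = 13·s + 63·t; then s mod 63 is the inverse.
Euclidean algorithm:
  13 = 0·63 + 13
  63 = 4·13 + 11
  13 = 1·11 + 2
  11 = 5·2 + 1
  2 = 2·1 + 0
gcd(13,63) = 1
Back-substitution gives: 13·(-29) + 63·(6) = 1
So 13⁻¹ ≡ -29 ≡ 34 (mod 63)
Check: 13 × 34 = 442 ≡ 1 (mod 63) ✓

13⁻¹ ≡ 34 (mod 63)


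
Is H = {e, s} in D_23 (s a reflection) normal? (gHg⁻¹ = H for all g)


H = {e, s} in D_23 (s a reflection)
r·s·r⁻¹ = sr⁻² ≠ s for n ≥ 3, so {e, s} is not closed under conjugation

No, not a normal subgroup


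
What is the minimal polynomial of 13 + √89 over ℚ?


Let α = 13 + √89. Then α - 13 = √89, so (α - 13)² = 89, giving α² - 26α + 80 = 0. Degree 2 and α ∉ ℚ, so this is the minimal polynomial.

Minimal polynomial: x² - 26x + 80


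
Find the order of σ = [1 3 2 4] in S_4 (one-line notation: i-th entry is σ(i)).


Cycle decomposition: (2 3)
Cycle lengths: 2
Order = lcm(2) = 2

ord(σ) = 2


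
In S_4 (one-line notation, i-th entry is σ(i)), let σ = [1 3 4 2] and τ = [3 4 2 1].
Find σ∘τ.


σ∘τ: apply τ first, then σ
1 →τ 3 →σ 4
2 →τ 4 →σ 2
3 →τ 2 →σ 3
4 →τ 1 →σ 1

σ∘τ = [4 2 3 1]


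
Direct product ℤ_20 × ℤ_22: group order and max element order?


|ℤ_20 × ℤ_22| = 20 × 22 = 440
Max element order = lcm(20,22) = 220
Cyclic? No (gcd=2)

|ℤ_20×ℤ_22| = 440, max element order = 220


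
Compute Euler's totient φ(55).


Factor n: 55 = 5 × 11
φ(n) = n · ∏(1 - 1/p) over distinct primes p | n
φ(55) = 55 · (1 - 1/5) · (1 - 1/11) = 40

φ(55) = 40


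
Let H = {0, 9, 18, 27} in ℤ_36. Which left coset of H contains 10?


10 + H = {10 + h (mod 36) : h ∈ H}
10+0=10, 10+9=19, 10+18=28, 10+27=1
10 + H = {1, 10, 19, 28} = 1 + H

10 + H = {1, 10, 19, 28}


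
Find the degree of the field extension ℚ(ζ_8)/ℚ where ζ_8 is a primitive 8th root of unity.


[ℚ(ζ_n):ℚ] = deg Φ_n(x) = φ(n). Here φ(8) = 4

[ℚ(ζ_8)/ℚ where ζ_8 is a primitive 8th root of unity] = 4


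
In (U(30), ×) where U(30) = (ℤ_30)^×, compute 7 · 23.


Operation: multiplication mod 30
7 · 23 = (a × b) mod 30 with a = 7, b = 23

7 · 23 = 11


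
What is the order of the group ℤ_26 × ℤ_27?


|A × B| = |A| · |B|
|ℤ_26 × ℤ_27| = 26 × 27 = 702

|ℤ_26 × ℤ_27| = 702


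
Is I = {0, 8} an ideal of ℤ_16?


Check ideal conditions for I = {0, 8} in ℤ_16:
(1) I is an additive subgroup? Yes
(2) For r ∈ ℤ_16 and a ∈ I: r·a ∈ I? Yes

Yes, I is an ideal of ℤ_16


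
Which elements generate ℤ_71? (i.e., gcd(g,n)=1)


g generates ℤ_n iff gcd(g,n) = 1
Prime factors of 71: 71
Generators are g ∈ {1,...,70} not divisible by any of these primes.
Generators: {1, 2, 3, 4, 5, 6, 7, 8, 9, 10, 11, 12, 13, 14, 15, 16, 17, 18, 19, 20, 21, 22, 23, 24, 25, 26, 27, 28, 29, 30, 31, 32, 33, 34, 35, 36, 37, 38, 39, 40, 41, 42, 43, 44, 45, 46, 47, 48, 49, 50, 51, 52, 53, 54, 55, 56, 57, 58, 59, 60, 61, 62, 63, 64, 65, 66, 67, 68, 69, 70}
Number of generators = φ(71) = 70

Generators of ℤ_71 = {1, 2, 3, 4, 5, 6, 7, 8, 9, 10, 11, 12, 13, 14, 15, 16, 17, 18, 19, 20, 21, 22, 23, 24, 25, 26, 27, 28, 29, 30, 31, 32, 33, 34, 35, 36, 37, 38, 39, 40, 41, 42, 43, 44, 45, 46, 47, 48, 49, 50, 51, 52, 53, 54, 55, 56, 57, 58, 59, 60, 61, 62, 63, 64, 65, 66, 67, 68, 69, 70}


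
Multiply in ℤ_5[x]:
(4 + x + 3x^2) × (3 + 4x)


Expand and collect like terms; reduce coefficients mod 5:
x^0: 4·3 = 12 ≡ 2 (mod 5)
x^1: 4·4 + 1·3 = 19 ≡ 4 (mod 5)
x^2: 1·4 + 3·3 = 13 ≡ 3 (mod 5)
x^3: 3·4 = 12 ≡ 2 (mod 5)
Result: 2 + 4x + 3x^2 + 2x^3

f · g = 2 + 4x + 3x^2 + 2x^3


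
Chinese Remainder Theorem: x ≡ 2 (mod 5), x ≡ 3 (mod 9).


m₁ = 5, m₂ = 9, gcd = 1, so CRT applies. M = m₁·m₂ = 45
Let M₁ = M/m₁ = 9, M₂ = M/m₂ = 5
Find y₁ ≡ M₁⁻¹ (mod m₁): 9⁻¹ ≡ 4 (mod 5)
Find y₂ ≡ M₂⁻¹ (mod m₂): 5⁻¹ ≡ 2 (mod 9)
x = a₁·M₁·y₁ + a₂·M₂·y₂ = 2·9·4 + 3·5·2 = 102
Reduce mod 45: x ≡ 12
Check: 12 mod 5 = 2 ✓, 12 mod 9 = 3 ✓

x ≡ 12 (mod 45)


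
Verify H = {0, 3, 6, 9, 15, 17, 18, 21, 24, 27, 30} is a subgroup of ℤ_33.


Subgroup test for H = {0, 3, 6, 9, 15, 17, 18, 21, 24, 27, 30} in (ℤ_33, +):
(1) 0 ∈ H? Yes
(2) Closure: for all a,b ∈ H, (a+b) mod 33 ∈ H? No  [counterexample: 3 + 9 = 12 ∉ H]
(3) Inverses: for all a ∈ H, -a mod 33 ∈ H? No

No, H is not a subgroup of ℤ_33


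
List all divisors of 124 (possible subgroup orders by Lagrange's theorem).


Lagrange's theorem: |H| divides |G|
|G| = 124
Divisors of 124: 1, 2, 4, 31, 62, 124

Possible subgroup orders: {1, 2, 4, 31, 62, 124}


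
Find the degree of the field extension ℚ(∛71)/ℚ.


∛71 has minimal polynomial x³ - 71 (irreducible over ℚ since 71 is not a perfect cube)

[ℚ(∛71)/ℚ] = 3


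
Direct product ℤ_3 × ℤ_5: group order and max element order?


|ℤ_3 × ℤ_5| = 3 × 5 = 15
Max element order = lcm(3,5) = 15
Cyclic? Yes (gcd=1)

|ℤ_3×ℤ_5| = 15, max element order = 15


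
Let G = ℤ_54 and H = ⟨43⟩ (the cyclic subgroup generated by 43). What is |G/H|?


|⟨43⟩| = n / gcd(43, 54) = 54 / 1 = 54
H is normal (ℤ_54 is abelian).
|G/H| = |G| / |H| = 54 / 54 = 1

|G/H| = 1


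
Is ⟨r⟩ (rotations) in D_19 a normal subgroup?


H = ⟨r⟩ (rotations) in D_19
The rotation subgroup ⟨r⟩ has index 2 in D_19, so it is normal

Yes, normal subgroup


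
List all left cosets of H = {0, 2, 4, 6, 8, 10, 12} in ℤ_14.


H = {0, 2, 4, 6, 8, 10, 12}, |H| = 7
Number of cosets = |G|/|H| = 14/7 = 2
0 + H = {0, 2, 4, 6, 8, 10, 12}
1 + H = {1, 3, 5, 7, 9, 11, 13}

Cosets: 0+H={0,2,4,6,8,10,12}; 1+H={1,3,5,7,9,11,13}


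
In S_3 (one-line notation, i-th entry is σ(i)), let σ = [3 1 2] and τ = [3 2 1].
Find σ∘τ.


σ∘τ: apply τ first, then σ
1 →τ 3 →σ 2
2 →τ 2 →σ 1
3 →τ 1 →σ 3

σ∘τ = [2 1 3]


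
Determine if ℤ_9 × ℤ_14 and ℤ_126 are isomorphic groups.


Comparing ℤ_9 × ℤ_14 and ℤ_126:
gcd(9,14) = 1, so ℤ_9 × ℤ_14 ≅ ℤ_126 (CRT)

Yes, ℤ_9 × ℤ_14 ≅ ℤ_126


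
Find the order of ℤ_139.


ℤ_n has n elements.

|ℤ_139| = 139


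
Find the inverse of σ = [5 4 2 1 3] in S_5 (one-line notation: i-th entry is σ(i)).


To find σ⁻¹, swap domain and range:
σ(1) = 5 → σ⁻¹(5) = 1
σ(2) = 4 → σ⁻¹(4) = 2
σ(3) = 2 → σ⁻¹(2) = 3
σ(4) = 1 → σ⁻¹(1) = 4
σ(5) = 3 → σ⁻¹(3) = 5

σ⁻¹ = [4 3 5 2 1]


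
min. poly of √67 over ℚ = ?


√67 satisfies x² - 67 = 0, irreducible over ℚ since 67 is squarefree

Minimal polynomial: x² - 67


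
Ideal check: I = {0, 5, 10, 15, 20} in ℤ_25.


Check ideal conditions for I = {0, 5, 10, 15, 20} in ℤ_25:
(1) I is an additive subgroup? Yes
(2) For r ∈ ℤ_25 and a ∈ I: r·a ∈ I? Yes

Yes, I is an ideal of ℤ_25


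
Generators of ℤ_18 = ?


g generates ℤ_n iff gcd(g,n) = 1
Prime factors of 18: 2, 3
Generators are g ∈ {1,...,17} not divisible by any of these primes.
Generators: {1, 5, 7, 11, 13, 17}
Number of generators = φ(18) = 6

Generators of ℤ_18 = {1, 5, 7, 11, 13, 17}


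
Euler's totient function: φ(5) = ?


φ(n) = count of k ∈ {1,...,n} with gcd(k,n)=1
Coprimes to 5: {1, 2, 3, 4}
Count: 4

φ(5) = 4


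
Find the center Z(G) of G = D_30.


Z(G) = {g ∈ G | gx = xg for all x ∈ G}
For even n, Z(D_n) = {e, r^(n/2)}: the 180° rotation r^15 commutes with every reflection and rotation

Z(D_30) = {e, r^15}


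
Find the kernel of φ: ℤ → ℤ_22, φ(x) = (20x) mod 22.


Kernel = preimage of identity
ker(φ) = {x ∈ ℤ : 20x ≡ 0 (mod 22)}. gcd(20,22) = 2, so 20x ≡ 0 (mod 22) ⟺ x ≡ 0 (mod 22/2 = 11). Hence ker(φ) = 11ℤ

ker(φ) = 11ℤ


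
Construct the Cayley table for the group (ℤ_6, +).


Elements: {0, 1, 2, 3, 4, 5}
Operation: addition mod 6
Entry (a, b) = (a + b) mod 6

Cayley table:
  | 0 | 1 | 2 | 3 | 4 | 5
0 | 0 | 1 | 2 | 3 | 4 | 5
1 | 1 | 2 | 3 | 4 | 5 | 0
2 | 2 | 3 | 4 | 5 | 0 | 1
3 | 3 | 4 | 5 | 0 | 1 | 2
4 | 4 | 5 | 0 | 1 | 2 | 3
5 | 5 | 0 | 1 | 2 | 3 | 4


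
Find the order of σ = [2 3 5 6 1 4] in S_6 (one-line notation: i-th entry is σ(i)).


Cycle decomposition: (1 2 3 5) (4 6)
Cycle lengths: 4, 2
Order = lcm(4, 2) = 4

ord(σ) = 4


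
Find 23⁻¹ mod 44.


Use the extended Euclidean algorithm to write 1 = 23·s + 44·t; then s mod 44 is the inverse.
Euclidean algorithm:
  23 = 0·44 + 23
  44 = 1·23 + 21
  23 = 1·21 + 2
  21 = 10·2 + 1
  2 = 2·1 + 0
gcd(23,44) = 1
Back-substitution gives: 23·(-21) + 44·(11) = 1
So 23⁻¹ ≡ -21 ≡ 23 (mod 44)
Check: 23 × 23 = 529 ≡ 1 (mod 44) ✓

23⁻¹ ≡ 23 (mod 44)


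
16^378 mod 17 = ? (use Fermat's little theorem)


Fermat's little theorem: if p is prime and gcd(a,p)=1, then a^(p-1) ≡ 1 (mod p)
p = 17 is prime, gcd(16,17) = 1
Reduce exponent: 378 mod 16 = 10
So 16^378 ≡ 16^10 (mod 17)
16^10 mod 17 = 1

16^378 ≡ 1 (mod 17)


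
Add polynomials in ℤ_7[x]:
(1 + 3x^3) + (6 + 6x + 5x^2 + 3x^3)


Add coefficients mod 7:
x^0: 1 + 6 = 0 (mod 7)
x^1: 0 + 6 = 6 (mod 7)
x^2: 0 + 5 = 5 (mod 7)
x^3: 3 + 3 = 6 (mod 7)
Result: 6x + 5x^2 + 6x^3

f + g = 6x + 5x^2 + 6x^3


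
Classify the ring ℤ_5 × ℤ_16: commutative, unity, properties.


Direct product ring; commutative with unity (1,1); but (1,0)·(0,1) = (0,0) gives zero divisors, so not an integral domain
Commutative: Yes
Integral domain: No
Has unity: Yes

ℤ_5 × ℤ_16: Commutative=Yes, Unity=Yes


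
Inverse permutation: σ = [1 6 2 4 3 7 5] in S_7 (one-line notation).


To find σ⁻¹, swap domain and range:
σ(1) = 1 → σ⁻¹(1) = 1
σ(2) = 6 → σ⁻¹(6) = 2
σ(3) = 2 → σ⁻¹(2) = 3
σ(4) = 4 → σ⁻¹(4) = 4
σ(5) = 3 → σ⁻¹(3) = 5
σ(6) = 7 → σ⁻¹(7) = 6
σ(7) = 5 → σ⁻¹(5) = 7

σ⁻¹ = [1 3 5 4 7 2 6]


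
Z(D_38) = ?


Z(G) = {g ∈ G | gx = xg for all x ∈ G}
For even n, Z(D_n) = {e, r^(n/2)}: the 180° rotation r^19 commutes with every reflection and rotation

Z(D_38) = {e, r^19}


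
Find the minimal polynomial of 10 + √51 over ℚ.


Let α = 10 + √51. Then α - 10 = √51, so (α - 10)² = 51, giving α² - 20α + 49 = 0. Degree 2 and α ∉ ℚ, so this is the minimal polynomial.

Minimal polynomial: x² - 20x + 49


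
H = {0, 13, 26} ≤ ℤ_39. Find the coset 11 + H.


11 + H = {11 + h (mod 39) : h ∈ H}
11+0=11, 11+13=24, 11+26=37

11 + H = {11, 24, 37}


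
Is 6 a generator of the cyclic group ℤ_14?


g generates ℤ_n iff gcd(g, n) = 1
gcd(6, 14) = 2
Since gcd = 2 ≠ 1, ⟨6⟩ has order 7 < 14, so 6 is not a generator.

No, 6 does not generate ℤ_14


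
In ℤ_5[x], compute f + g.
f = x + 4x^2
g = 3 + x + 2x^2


Add coefficients mod 5:
x^0: 0 + 3 = 3 (mod 5)
x^1: 1 + 1 = 2 (mod 5)
x^2: 4 + 2 = 1 (mod 5)
Result: 3 + 2x + x^2

f + g = 3 + 2x + x^2


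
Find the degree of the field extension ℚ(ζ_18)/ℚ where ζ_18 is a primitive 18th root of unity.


[ℚ(ζ_n):ℚ] = deg Φ_n(x) = φ(n). Here φ(18) = 6

[ℚ(ζ_18)/ℚ where ζ_18 is a primitive 18th root of unity] = 6


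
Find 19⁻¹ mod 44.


Use the extended Euclidean algorithm to write 1 = 19·s + 44·t; then s mod 44 is the inverse.
Euclidean algorithm:
  19 = 0·44 + 19
  44 = 2·19 + 6
  19 = 3·6 + 1
  6 = 6·1 + 0
gcd(19,44) = 1
Back-substitution gives: 19·(7) + 44·(-3) = 1
So 19⁻¹ ≡ 7 ≡ 7 (mod 44)
Check: 19 × 7 = 133 ≡ 1 (mod 44) ✓

19⁻¹ ≡ 7 (mod 44)


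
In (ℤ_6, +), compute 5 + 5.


Operation: addition mod 6
5 + 5 = (a + b) mod 6 with a = 5, b = 5

5 + 5 = 4


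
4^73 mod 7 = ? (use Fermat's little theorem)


Fermat's little theorem: if p is prime and gcd(a,p)=1, then a^(p-1) ≡ 1 (mod p)
p = 7 is prime, gcd(4,7) = 1
Reduce exponent: 73 mod 6 = 1
So 4^73 ≡ 4^1 (mod 7)
4^1 mod 7 = 4

4^73 ≡ 4 (mod 7)


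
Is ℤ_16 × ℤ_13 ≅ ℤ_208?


Comparing ℤ_16 × ℤ_13 and ℤ_208:
gcd(16,13) = 1, so ℤ_16 × ℤ_13 ≅ ℤ_208 (CRT)

Yes, ℤ_16 × ℤ_13 ≅ ℤ_208


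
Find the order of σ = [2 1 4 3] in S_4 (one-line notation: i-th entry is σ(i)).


Cycle decomposition: (1 2) (3 4)
Cycle lengths: 2, 2
Order = lcm(2, 2) = 2

ord(σ) = 2


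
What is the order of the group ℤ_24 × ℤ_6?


|A × B| = |A| · |B|
|ℤ_24 × ℤ_6| = 24 × 6 = 144

|ℤ_24 × ℤ_6| = 144


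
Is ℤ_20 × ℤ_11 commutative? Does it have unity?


Direct product ring; commutative with unity (1,1); but (1,0)·(0,1) = (0,0) gives zero divisors, so not an integral domain
Commutative: Yes
Integral domain: No
Has unity: Yes

ℤ_20 × ℤ_11: Commutative=Yes, Unity=Yes


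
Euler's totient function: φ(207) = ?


Factor n: 207 = 3^2 × 23
φ(n) = n · ∏(1 - 1/p) over distinct primes p | n
φ(207) = 207 · (1 - 1/3) · (1 - 1/23) = 132

φ(207) = 132


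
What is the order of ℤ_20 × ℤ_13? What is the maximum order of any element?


|ℤ_20 × ℤ_13| = 20 × 13 = 260
Max element order = lcm(20,13) = 260
Cyclic? Yes (gcd=1)

|ℤ_20×ℤ_13| = 260, max element order = 260


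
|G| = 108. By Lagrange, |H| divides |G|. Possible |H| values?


Lagrange's theorem: |H| divides |G|
|G| = 108
Divisors of 108: 1, 2, 3, 4, 6, 9, 12, 18, 27, 36, 54, 108

Possible subgroup orders: {1, 2, 3, 4, 6, 9, 12, 18, 27, 36, 54, 108}


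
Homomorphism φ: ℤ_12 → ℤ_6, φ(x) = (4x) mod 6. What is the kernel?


Kernel = preimage of identity
ker(φ) = {x ∈ ℤ_12 : 4x ≡ 0 (mod 6)}. Since 6 | 12, φ is well-defined. The kernel is the cyclic subgroup ⟨3⟩ of ℤ_12 (order 4), i.e. {0, 3, 6, 9}

ker(φ) = {0, 3, 6, 9}


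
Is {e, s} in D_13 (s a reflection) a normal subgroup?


H = {e, s} in D_13 (s a reflection)
r·s·r⁻¹ = sr⁻² ≠ s for n ≥ 3, so {e, s} is not closed under conjugation

No, not a normal subgroup


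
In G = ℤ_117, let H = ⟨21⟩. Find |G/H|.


|⟨21⟩| = n / gcd(21, 117) = 117 / 3 = 39
H is normal (ℤ_117 is abelian).
|G/H| = |G| / |H| = 117 / 39 = 3

|G/H| = 3


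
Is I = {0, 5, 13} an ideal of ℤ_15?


Check ideal conditions for I = {0, 5, 13} in ℤ_15:
(1) I is an additive subgroup? No
(2) For r ∈ ℤ_15 and a ∈ I: r·a ∈ I? No  [counterexample: r=2, a=5, r·a mod 15 = 10 ∉ I]

No, I is not an ideal of ℤ_15


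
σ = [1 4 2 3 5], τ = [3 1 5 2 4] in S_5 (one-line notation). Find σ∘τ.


σ∘τ: apply τ first, then σ
1 →τ 3 →σ 2
2 →τ 1 →σ 1
3 →τ 5 →σ 5
4 →τ 2 →σ 4
5 →τ 4 →σ 3

σ∘τ = [2 1 5 4 3]


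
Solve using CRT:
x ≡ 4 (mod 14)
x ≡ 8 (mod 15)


m₁ = 14, m₂ = 15, gcd = 1, so CRT applies. M = m₁·m₂ = 210
Let M₁ = M/m₁ = 15, M₂ = M/m₂ = 14
Find y₁ ≡ M₁⁻¹ (mod m₁): 15⁻¹ ≡ 1 (mod 14)
Find y₂ ≡ M₂⁻¹ (mod m₂): 14⁻¹ ≡ 14 (mod 15)
x = a₁·M₁·y₁ + a₂·M₂·y₂ = 4·15·1 + 8·14·14 = 1628
Reduce mod 210: x ≡ 158
Check: 158 mod 14 = 4 ✓, 158 mod 15 = 8 ✓

x ≡ 158 (mod 210)


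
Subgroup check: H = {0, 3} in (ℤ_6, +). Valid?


Subgroup test for H = {0, 3} in (ℤ_6, +):
(1) 0 ∈ H? Yes
(2) Closure: for all a,b ∈ H, (a+b) mod 6 ∈ H? Yes
(3) Inverses: for all a ∈ H, -a mod 6 ∈ H? Yes

Yes, H is a subgroup of ℤ_6


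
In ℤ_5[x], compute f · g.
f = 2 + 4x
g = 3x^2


Expand and collect like terms; reduce coefficients mod 5:
x^0: 2·0 = 0 ≡ 0 (mod 5)
x^1: 2·0 + 4·0 = 0 ≡ 0 (mod 5)
x^2: 2·3 + 4·0 = 6 ≡ 1 (mod 5)
x^3: 4·3 = 12 ≡ 2 (mod 5)
Result: x^2 + 2x^3

f · g = x^2 + 2x^3


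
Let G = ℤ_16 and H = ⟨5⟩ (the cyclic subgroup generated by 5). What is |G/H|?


|⟨5⟩| = n / gcd(5, 16) = 16 / 1 = 16
H is normal (ℤ_16 is abelian).
|G/H| = |G| / |H| = 16 / 16 = 1

|G/H| = 1


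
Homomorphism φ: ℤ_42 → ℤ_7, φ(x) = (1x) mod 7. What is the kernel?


Kernel = preimage of identity
ker(φ) = {x ∈ ℤ_42 : 1x ≡ 0 (mod 7)}. Since 7 | 42, φ is well-defined. The kernel is the cyclic subgroup ⟨7⟩ of ℤ_42 (order 6), i.e. {0, 7, 14, 21, 28, 35}

ker(φ) = {0, 7, 14, 21, 28, 35}


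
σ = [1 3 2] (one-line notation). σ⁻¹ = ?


To find σ⁻¹, swap domain and range:
σ(1) = 1 → σ⁻¹(1) = 1
σ(2) = 3 → σ⁻¹(3) = 2
σ(3) = 2 → σ⁻¹(2) = 3

σ⁻¹ = [1 3 2]


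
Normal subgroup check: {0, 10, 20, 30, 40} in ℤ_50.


H = {0, 10, 20, 30, 40} in ℤ_50
ℤ_50 is abelian; every subgroup of an abelian group is normal

Yes, normal subgroup


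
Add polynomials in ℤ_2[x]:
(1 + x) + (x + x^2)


Add coefficients mod 2:
x^0: 1 + 0 = 1 (mod 2)
x^1: 1 + 1 = 0 (mod 2)
x^2: 0 + 1 = 1 (mod 2)
Result: 1 + x^2

f + g = 1 + x^2


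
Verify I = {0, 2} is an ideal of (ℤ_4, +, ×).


Check ideal conditions for I = {0, 2} in ℤ_4:
(1) I is an additive subgroup? Yes
(2) For r ∈ ℤ_4 and a ∈ I: r·a ∈ I? Yes

Yes, I is an ideal of ℤ_4
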